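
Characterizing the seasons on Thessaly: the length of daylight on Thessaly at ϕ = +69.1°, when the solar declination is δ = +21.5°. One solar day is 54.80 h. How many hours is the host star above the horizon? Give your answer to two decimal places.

54.80 h

Sunrise equation: cos h₀ = −tan ϕ · tan δ = -1.0315 ≤ −1, so the host star never sets (polar day) and h₀ = π.
Daylight = 2h₀/(2π) × 54.80 h = (3.1416/π) × 54.80 = 54.80 h.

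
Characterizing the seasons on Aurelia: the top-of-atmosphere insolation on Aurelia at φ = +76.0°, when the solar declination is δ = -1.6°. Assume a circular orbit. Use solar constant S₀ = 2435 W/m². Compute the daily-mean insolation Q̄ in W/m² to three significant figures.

Q̄ ≈ 156 W/m²

cos H₀ = −tan(+76.0°) tan(-1.600°) = 0.1120, H₀ = 1.4585 rad.
Bracket: H₀ sin φ sin δ + cos φ cos δ sin H₀ = 1.4585×0.97030×-0.02792 + 0.24192×0.99961×0.99370 = -0.039512 + 0.240302 = 0.200790.
Q̄ = (S₀/π) × [bracket] = (2435/π) × 0.200790 = 155.6 W/m².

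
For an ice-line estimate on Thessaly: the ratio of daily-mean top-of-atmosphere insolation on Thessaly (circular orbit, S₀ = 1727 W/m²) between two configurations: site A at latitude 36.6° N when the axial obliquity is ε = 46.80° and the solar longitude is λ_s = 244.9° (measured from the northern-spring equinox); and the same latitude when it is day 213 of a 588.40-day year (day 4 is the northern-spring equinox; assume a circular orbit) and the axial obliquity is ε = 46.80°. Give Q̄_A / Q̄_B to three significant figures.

— Configuration A (φ=+36.6°):
Solar declination: sin δ = sin ε · sin λ_s = sin 46.80° × sin 244.9° = -0.66013, so δ = -41.310°.
cos H₀ = −tan(+36.6°) tan(-41.310°) = 0.6527, H₀ = 0.8597 rad.
Bracket: H₀ sin φ sin δ + cos φ cos δ sin H₀ = 0.8597×0.59622×-0.66013 + 0.80282×0.75115×0.75764 = -0.338363 + 0.456886 = 0.118523.
Q̄ = (S₀/π) × [bracket] = (1727/π) × 0.118523 = 65.155 W/m².
— Configuration B (φ=+36.6°):
Solar longitude: λ_s = 360° × (213 − 4)/588.40 = 127.872°.
sin δ = sin 46.80° × sin 127.872° = 0.57543, so δ = +35.130°.
cos H₀ = −tan(+36.6°) tan(+35.130°) = -0.5225, H₀ = 2.1206 rad.
Bracket: H₀ sin φ sin δ + cos φ cos δ sin H₀ = 2.1206×0.59622×0.57543 + 0.80282×0.81785×0.85262 = 0.727542 + 0.559819 = 1.287361.
Q̄ = (S₀/π) × [bracket] = (1727/π) × 1.287361 = 707.69 W/m².
Ratio Q̄_A / Q̄_B = 65.155 / 707.69 = 0.09207.

Q̄_A / Q̄_B ≈ 0.0921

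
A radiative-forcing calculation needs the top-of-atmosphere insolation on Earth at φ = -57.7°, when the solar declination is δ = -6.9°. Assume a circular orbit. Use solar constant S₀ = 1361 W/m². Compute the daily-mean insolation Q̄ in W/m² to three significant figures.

Q̄ ≈ 303 W/m²

cos H₀ = −tan(-57.7°) tan(-6.900°) = -0.1914, H₀ = 1.7634 rad.
Bracket: H₀ sin φ sin δ + cos φ cos δ sin H₀ = 1.7634×-0.84526×-0.12014 + 0.53435×0.99276×0.98151 = 0.179072 + 0.520673 = 0.699745.
Q̄ = (S₀/π) × [bracket] = (1361/π) × 0.699745 = 303.1 W/m².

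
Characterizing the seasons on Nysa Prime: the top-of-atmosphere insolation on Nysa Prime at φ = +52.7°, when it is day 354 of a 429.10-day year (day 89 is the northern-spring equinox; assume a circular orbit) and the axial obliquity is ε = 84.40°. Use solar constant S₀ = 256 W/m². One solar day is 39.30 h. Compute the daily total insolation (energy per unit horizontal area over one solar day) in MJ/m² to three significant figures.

Solar longitude: λ_s = 360° × (354 − 89)/429.10 = 222.326°.
sin δ = sin 84.40° × sin 222.326° = -0.67013, so δ = -42.077°.
cos H₀ = −tan(+52.7°) tan(-42.077°) = 1.1852 ≥ 1 ⇒ polar night, H₀ = 0 and Q̄ = 0.
Daily total = Q̄ × 39.30 h × 3600 s/h = 0.00 MJ/m².

0.00 MJ/m²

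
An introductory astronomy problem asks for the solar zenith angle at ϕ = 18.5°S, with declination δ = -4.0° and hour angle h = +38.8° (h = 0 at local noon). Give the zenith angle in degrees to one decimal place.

θ_z = 40.6°

cos θ_z = sin ϕ sin δ + cos ϕ cos δ cos h = 0.022134 + 0.737264 = 0.759398.
θ_z = arccos(0.759398) = 40.6°.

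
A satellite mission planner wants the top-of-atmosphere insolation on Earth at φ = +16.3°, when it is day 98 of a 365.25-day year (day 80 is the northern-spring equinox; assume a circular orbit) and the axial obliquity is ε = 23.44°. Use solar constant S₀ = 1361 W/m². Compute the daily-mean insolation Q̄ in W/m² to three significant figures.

Solar longitude: λ_s = 360° × (98 − 80)/365.25 = 17.741°.
sin δ = sin 23.44° × sin 17.741° = 0.12121, so δ = +6.962°.
cos H₀ = −tan(+16.3°) tan(+6.962°) = -0.0357, H₀ = 1.6065 rad.
Bracket: H₀ sin φ sin δ + cos φ cos δ sin H₀ = 1.6065×0.28067×0.12121 + 0.95981×0.99263×0.99936 = 0.054653 + 0.952126 = 1.006779.
Q̄ = (S₀/π) × [bracket] = (1361/π) × 1.006779 = 436.2 W/m².

Q̄ ≈ 436 W/m²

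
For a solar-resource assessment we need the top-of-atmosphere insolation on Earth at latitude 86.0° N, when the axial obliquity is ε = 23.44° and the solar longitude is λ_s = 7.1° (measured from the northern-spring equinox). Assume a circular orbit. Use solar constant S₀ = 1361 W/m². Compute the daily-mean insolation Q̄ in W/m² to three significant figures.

Q̄ ≈ 71.4 W/m²

Solar declination: sin δ = sin ε · sin λ_s = sin 23.44° × sin 7.1° = 0.04917, so δ = +2.818°.
cos H₀ = −tan(+86.0°) tan(+2.818°) = -0.7040, H₀ = 2.3518 rad.
Bracket: H₀ sin φ sin δ + cos φ cos δ sin H₀ = 2.3518×0.99756×0.04917 + 0.06976×0.99879×0.71022 = 0.115356 + 0.049485 = 0.164841.
Q̄ = (S₀/π) × [bracket] = (1361/π) × 0.164841 = 71.41 W/m².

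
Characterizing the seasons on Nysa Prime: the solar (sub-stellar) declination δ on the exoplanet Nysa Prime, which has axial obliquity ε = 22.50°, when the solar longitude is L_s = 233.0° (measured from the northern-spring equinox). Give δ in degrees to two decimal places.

sin δ = sin ε · sin L_s = sin 22.50° × sin 233.0° = -0.305625.
δ = arcsin(-0.305625) = -17.80°.

δ = -17.80°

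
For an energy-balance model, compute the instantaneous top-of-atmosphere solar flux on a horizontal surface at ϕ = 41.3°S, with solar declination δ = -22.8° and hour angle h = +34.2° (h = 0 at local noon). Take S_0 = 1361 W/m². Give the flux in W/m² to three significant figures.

cos θ_z = sin ϕ sin δ + cos ϕ cos δ cos h = 0.255761 + 0.572805 = 0.828566.
Flux = S_0 · cos θ_z = 1361 × 0.828566 = 1128 W/m².

1.13e+03 W/m²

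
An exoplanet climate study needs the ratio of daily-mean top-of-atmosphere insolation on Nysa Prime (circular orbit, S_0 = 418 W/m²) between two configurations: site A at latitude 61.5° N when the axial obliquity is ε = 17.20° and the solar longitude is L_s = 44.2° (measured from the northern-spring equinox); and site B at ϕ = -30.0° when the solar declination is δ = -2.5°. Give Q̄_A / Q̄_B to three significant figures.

Q̄_A / Q̄_B ≈ 0.875

— Configuration A (ϕ=+61.5°):
Solar declination: sin δ = sin ε · sin L_s = sin 17.20° × sin 44.2° = 0.20616, so δ = +11.897°.
cos h₀ = −tan(+61.5°) tan(+11.897°) = -0.3880, h₀ = 1.9693 rad.
Bracket: h₀ sin ϕ sin δ + cos ϕ cos δ sin h₀ = 1.9693×0.87882×0.20616 + 0.47716×0.97852×0.92165 = 0.356793 + 0.430328 = 0.787121.
Q̄ = (S_0/π) × [bracket] = (418/π) × 0.787121 = 104.73 W/m².
— Configuration B (ϕ=-30.0°):
cos h₀ = −tan(-30.0°) tan(-2.500°) = -0.0252, h₀ = 1.5960 rad.
Bracket: h₀ sin ϕ sin δ + cos ϕ cos δ sin h₀ = 1.5960×-0.50000×-0.04362 + 0.86603×0.99905×0.99968 = 0.034809 + 0.864930 = 0.899739.
Q̄ = (S_0/π) × [bracket] = (418/π) × 0.899739 = 119.71 W/m².
Ratio Q̄_A / Q̄_B = 104.73 / 119.71 = 0.8749.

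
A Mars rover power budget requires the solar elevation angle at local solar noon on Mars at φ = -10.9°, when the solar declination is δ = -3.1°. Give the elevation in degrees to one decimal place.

82.2°

At local noon the hour angle is zero, so the zenith angle equals |φ − δ| = |-10.9° − (-3.100°)| = 7.800°.
Elevation = 90° − 7.800° = 82.2°.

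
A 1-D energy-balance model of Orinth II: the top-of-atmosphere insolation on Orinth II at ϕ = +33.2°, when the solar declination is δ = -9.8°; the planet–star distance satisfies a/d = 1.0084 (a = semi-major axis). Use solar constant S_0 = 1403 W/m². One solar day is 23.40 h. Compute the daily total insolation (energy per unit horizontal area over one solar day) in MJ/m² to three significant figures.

26.1 MJ/m²

cos h₀ = −tan(+33.2°) tan(-9.800°) = 0.1130, h₀ = 1.4575 rad.
Bracket: h₀ sin ϕ sin δ + cos ϕ cos δ sin h₀ = 1.4575×0.54756×-0.17021 + 0.83676×0.98541×0.99359 = -0.135839 + 0.819266 = 0.683427.
Inverse-square distance factor (a/d)² = 1.0084² = 1.016871.
Q̄ = (S_0/π) × 1.016871 × [bracket] = (1403/π) × 1.016871 × 0.683427 = 310.36 W/m².
Daily total = Q̄ × 23.40 h × 3600 s/h = 310.36 × 23.40 × 3600 / 10⁶ = 26.14 MJ/m².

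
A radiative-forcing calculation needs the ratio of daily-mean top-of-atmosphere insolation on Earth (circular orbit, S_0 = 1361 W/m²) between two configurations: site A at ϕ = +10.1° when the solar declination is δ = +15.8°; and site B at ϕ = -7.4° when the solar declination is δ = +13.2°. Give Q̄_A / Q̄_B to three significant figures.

Q̄_A / Q̄_B ≈ 1.11

— Configuration A (ϕ=+10.1°):
cos h₀ = −tan(+10.1°) tan(+15.800°) = -0.0504, h₀ = 1.6212 rad.
Bracket: h₀ sin ϕ sin δ + cos ϕ cos δ sin h₀ = 1.6212×0.17537×0.27228 + 0.98450×0.96222×0.99873 = 0.077412 + 0.946103 = 1.023515.
Q̄ = (S_0/π) × [bracket] = (1361/π) × 1.023515 = 443.41 W/m².
— Configuration B (ϕ=-7.4°):
cos h₀ = −tan(-7.4°) tan(+13.200°) = 0.0305, h₀ = 1.5403 rad.
Bracket: h₀ sin ϕ sin δ + cos ϕ cos δ sin h₀ = 1.5403×-0.12880×0.22835 + 0.99167×0.97358×0.99954 = -0.045303 + 0.965026 = 0.919723.
Q̄ = (S_0/π) × [bracket] = (1361/π) × 0.919723 = 398.44 W/m².
Ratio Q̄_A / Q̄_B = 443.41 / 398.44 = 1.113.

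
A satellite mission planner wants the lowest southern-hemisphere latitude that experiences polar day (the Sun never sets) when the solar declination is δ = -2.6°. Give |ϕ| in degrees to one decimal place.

Polar day requires cos h₀ = −tan ϕ tan δ ≤ −1, i.e. tan ϕ tan δ ≥ 1.
The boundary is |tan ϕ| · |tan δ| = 1, so |ϕ| = 90° − |δ| = 90° − 2.6° = 87.4° in the southern hemisphere.

|ϕ| = 87.4°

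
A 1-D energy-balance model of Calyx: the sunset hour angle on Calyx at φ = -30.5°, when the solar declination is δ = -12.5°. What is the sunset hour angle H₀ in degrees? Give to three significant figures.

cos H₀ = −tan φ · tan δ = −tan(-30.5°) × tan(-12.500°) = -0.1306, so H₀ = 1.7018 rad = 97.50°.

H₀ = 97.5°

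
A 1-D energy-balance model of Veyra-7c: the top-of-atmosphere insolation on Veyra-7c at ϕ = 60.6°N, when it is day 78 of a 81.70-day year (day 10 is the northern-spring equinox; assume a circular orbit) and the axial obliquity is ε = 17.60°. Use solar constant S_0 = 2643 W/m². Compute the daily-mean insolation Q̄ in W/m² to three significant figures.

Q̄ ≈ 143 W/m²

Solar longitude: L_s = 360° × (78 − 10)/81.70 = 299.633°.
sin δ = sin 17.60° × sin 299.633° = -0.26282, so δ = -15.238°.
cos h₀ = −tan(+60.6°) tan(-15.238°) = 0.4834, h₀ = 1.0662 rad.
Bracket: h₀ sin ϕ sin δ + cos ϕ cos δ sin h₀ = 1.0662×0.87121×-0.26282 + 0.49090×0.96484×0.87538 = -0.244129 + 0.414615 = 0.170486.
Q̄ = (S_0/π) × [bracket] = (2643/π) × 0.170486 = 143.4 W/m².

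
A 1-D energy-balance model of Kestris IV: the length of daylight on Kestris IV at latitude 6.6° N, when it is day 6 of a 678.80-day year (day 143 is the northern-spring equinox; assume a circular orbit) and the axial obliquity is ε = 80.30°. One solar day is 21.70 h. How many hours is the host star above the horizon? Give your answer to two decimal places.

8.59 h

Solar longitude: λ_s = 360° × (6 − 143)/678.80 = -72.658°, i.e. -72.658° + 360° = 287.342°.
sin δ = sin 80.30° × sin 287.342° = -0.94089, so δ = -70.202°.
cos H₀ = −tan φ · tan δ = −tan(+6.6°) × tan(-70.202°) = 0.3214, so H₀ = 1.2436 rad = 71.25°.
Daylight = 2H₀/(2π) × 21.70 h = (1.2436/π) × 21.70 = 8.59 h.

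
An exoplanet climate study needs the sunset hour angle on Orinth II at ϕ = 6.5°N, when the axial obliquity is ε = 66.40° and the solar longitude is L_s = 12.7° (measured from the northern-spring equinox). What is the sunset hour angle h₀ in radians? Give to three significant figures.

Solar declination: sin δ = sin ε · sin L_s = sin 66.40° × sin 12.7° = 0.20146, so δ = +11.622°.
cos h₀ = −tan ϕ · tan δ = −tan(+6.5°) × tan(+11.622°) = -0.0234, so h₀ = 1.5942 rad = 91.34°.

h₀ = 1.59 rad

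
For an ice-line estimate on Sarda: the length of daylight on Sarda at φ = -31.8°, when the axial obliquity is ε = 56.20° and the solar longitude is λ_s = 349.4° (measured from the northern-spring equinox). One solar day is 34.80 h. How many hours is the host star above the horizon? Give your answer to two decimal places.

18.46 h

Solar declination: sin δ = sin ε · sin λ_s = sin 56.20° × sin 349.4° = -0.15286, so δ = -8.793°.
cos H₀ = −tan φ · tan δ = −tan(-31.8°) × tan(-8.793°) = -0.0959, so H₀ = 1.6668 rad = 95.50°.
Daylight = 2H₀/(2π) × 34.80 h = (1.6668/π) × 34.80 = 18.46 h.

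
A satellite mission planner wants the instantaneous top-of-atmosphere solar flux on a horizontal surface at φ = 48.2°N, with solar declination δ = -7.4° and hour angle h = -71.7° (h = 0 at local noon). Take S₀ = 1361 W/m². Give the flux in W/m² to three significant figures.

152 W/m²

cos θ_z = sin φ sin δ + cos φ cos δ cos h = -0.096014 + 0.207543 = 0.111529.
Flux = S₀ · cos θ_z = 1361 × 0.111529 = 151.8 W/m².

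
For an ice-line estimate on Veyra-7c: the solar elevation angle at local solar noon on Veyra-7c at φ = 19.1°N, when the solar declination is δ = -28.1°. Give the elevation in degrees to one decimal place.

At local noon the hour angle is zero, so the zenith angle equals |φ − δ| = |+19.1° − (-28.100°)| = 47.200°.
Elevation = 90° − 47.200° = 42.8°.

42.8°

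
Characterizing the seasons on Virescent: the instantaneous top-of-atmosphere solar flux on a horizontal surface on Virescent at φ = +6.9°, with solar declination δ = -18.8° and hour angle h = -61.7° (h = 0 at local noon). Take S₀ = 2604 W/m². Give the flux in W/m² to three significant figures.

cos θ_z = sin φ sin δ + cos φ cos δ cos h = -0.038716 + 0.445545 = 0.406829.
Flux = S₀ · cos θ_z = 2604 × 0.406829 = 1059 W/m².

1.06e+03 W/m²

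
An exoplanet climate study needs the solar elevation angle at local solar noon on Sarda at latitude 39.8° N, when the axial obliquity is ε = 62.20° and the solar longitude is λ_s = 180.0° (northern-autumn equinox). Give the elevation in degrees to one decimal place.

50.2°

Solar declination: sin δ = sin ε · sin λ_s = sin 62.20° × sin 180.0° = 0.00000, so δ = +0.000°.
At local noon the hour angle is zero, so the zenith angle equals |φ − δ| = |+39.8° − (+0.000°)| = 39.800°.
Elevation = 90° − 39.800° = 50.2°.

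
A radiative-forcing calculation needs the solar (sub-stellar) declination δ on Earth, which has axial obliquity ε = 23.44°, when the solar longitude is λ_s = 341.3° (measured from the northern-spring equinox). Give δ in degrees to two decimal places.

sin δ = sin ε · sin λ_s = sin 23.44° × sin 341.3° = -0.127536.
δ = arcsin(-0.127536) = -7.33°.

δ = -7.33°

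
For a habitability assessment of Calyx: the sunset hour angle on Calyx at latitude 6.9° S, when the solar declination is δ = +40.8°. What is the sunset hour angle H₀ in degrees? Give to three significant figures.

cos H₀ = −tan φ · tan δ = −tan(-6.9°) × tan(+40.800°) = 0.1045, so H₀ = 1.4661 rad = 84.00°.

H₀ = 84.0°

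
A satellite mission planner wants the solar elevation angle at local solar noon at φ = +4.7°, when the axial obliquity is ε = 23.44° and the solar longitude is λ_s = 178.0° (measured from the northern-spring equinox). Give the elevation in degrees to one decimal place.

Solar declination: sin δ = sin ε · sin λ_s = sin 23.44° × sin 178.0° = 0.01388, so δ = +0.795°.
At local noon the hour angle is zero, so the zenith angle equals |φ − δ| = |+4.7° − (+0.795°)| = 3.905°.
Elevation = 90° − 3.905° = 86.1°.

86.1°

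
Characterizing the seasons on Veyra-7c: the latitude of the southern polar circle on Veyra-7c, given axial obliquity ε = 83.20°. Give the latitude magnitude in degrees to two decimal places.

6.80°

The polar circle is the lowest latitude that experiences at least one full rotation of continuous darkness at the northern-summer solstice; it lies at |φ| = 90° − ε = 90° − 83.20° = 6.80°.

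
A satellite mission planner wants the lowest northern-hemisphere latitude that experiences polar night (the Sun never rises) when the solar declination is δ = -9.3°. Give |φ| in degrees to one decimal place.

Polar night requires cos H₀ = −tan φ tan δ ≥ 1, i.e. tan φ tan δ ≤ −1.
The boundary is |tan φ| · |tan δ| = 1, so |φ| = 90° − |δ| = 90° − 9.3° = 80.7° in the northern hemisphere.

|φ| = 80.7°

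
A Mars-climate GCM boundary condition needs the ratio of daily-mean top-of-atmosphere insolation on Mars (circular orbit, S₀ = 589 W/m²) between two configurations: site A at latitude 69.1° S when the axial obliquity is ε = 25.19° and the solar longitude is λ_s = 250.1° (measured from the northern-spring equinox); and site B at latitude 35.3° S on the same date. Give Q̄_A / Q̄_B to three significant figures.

— Configuration A (φ=-69.1°):
Solar declination: sin δ = sin ε · sin λ_s = sin 25.19° × sin 250.1° = -0.40021, so δ = -23.591°.
cos H₀ = −tan(-69.1°) tan(-23.591°) = -1.1436 ≤ −1 ⇒ polar day, H₀ = π.
Bracket: H₀ sin φ sin δ + cos φ cos δ sin H₀ = 3.1416×-0.93420×-0.40021 + 0.35674×0.91642×0.00000 = 1.174569 + 0.000000 = 1.174569.
Q̄ = (S₀/π) × [bracket] = (589/π) × 1.174569 = 220.21 W/m².
— Configuration B (φ=-35.3°):
cos H₀ = −tan(-35.3°) tan(-23.591°) = -0.3092, H₀ = 1.8852 rad.
Bracket: H₀ sin φ sin δ + cos φ cos δ sin H₀ = 1.8852×-0.57786×-0.40021 + 0.81614×0.91642×0.95100 = 0.435981 + 0.711279 = 1.147260.
Q̄ = (S₀/π) × [bracket] = (589/π) × 1.147260 = 215.09 W/m².
Ratio Q̄_A / Q̄_B = 220.21 / 215.09 = 1.024.

Q̄_A / Q̄_B ≈ 1.02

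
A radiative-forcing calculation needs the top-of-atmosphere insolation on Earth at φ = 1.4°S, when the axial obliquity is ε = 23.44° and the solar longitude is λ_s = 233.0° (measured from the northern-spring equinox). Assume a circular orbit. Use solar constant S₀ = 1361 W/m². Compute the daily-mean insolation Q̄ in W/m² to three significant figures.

Q̄ ≈ 416 W/m²

Solar declination: sin δ = sin ε · sin λ_s = sin 23.44° × sin 233.0° = -0.31769, so δ = -18.523°.
cos H₀ = −tan(-1.4°) tan(-18.523°) = -0.0082, H₀ = 1.5790 rad.
Bracket: H₀ sin φ sin δ + cos φ cos δ sin H₀ = 1.5790×-0.02443×-0.31769 + 0.99970×0.94820×0.99997 = 0.012255 + 0.947887 = 0.960142.
Q̄ = (S₀/π) × [bracket] = (1361/π) × 0.960142 = 416.0 W/m².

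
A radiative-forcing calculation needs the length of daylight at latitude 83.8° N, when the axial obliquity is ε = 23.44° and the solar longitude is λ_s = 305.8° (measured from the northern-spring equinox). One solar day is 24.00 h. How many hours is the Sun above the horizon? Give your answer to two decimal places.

Solar declination: sin δ = sin ε · sin λ_s = sin 23.44° × sin 305.8° = -0.32263, so δ = -18.822°.
cos H₀ = −tan φ · tan δ = 3.1377 ≥ 1, so the Sun never rises (polar night) and H₀ = 0.
Daylight = 2H₀/(2π) × 24.00 h = (0.0000/π) × 24.00 = 0.00 h.

0.00 h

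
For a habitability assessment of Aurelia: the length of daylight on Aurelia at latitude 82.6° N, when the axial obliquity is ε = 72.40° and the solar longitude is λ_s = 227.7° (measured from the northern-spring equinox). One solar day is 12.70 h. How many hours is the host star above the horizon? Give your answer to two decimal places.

Solar declination: sin δ = sin ε · sin λ_s = sin 72.40° × sin 227.7° = -0.70501, so δ = -44.830°.
cos H₀ = −tan φ · tan δ = 7.6541 ≥ 1, so the host star never rises (polar night) and H₀ = 0.
Daylight = 2H₀/(2π) × 12.70 h = (0.0000/π) × 12.70 = 0.00 h.

0.00 h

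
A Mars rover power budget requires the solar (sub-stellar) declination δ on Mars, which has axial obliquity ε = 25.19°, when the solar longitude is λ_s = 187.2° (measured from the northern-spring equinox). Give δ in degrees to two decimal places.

sin δ = sin ε · sin λ_s = sin 25.19° × sin 187.2° = -0.053345.
δ = arcsin(-0.053345) = -3.06°.

δ = -3.06°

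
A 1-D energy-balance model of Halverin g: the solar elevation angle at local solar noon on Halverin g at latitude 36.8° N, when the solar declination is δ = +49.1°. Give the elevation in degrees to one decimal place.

At local noon the hour angle is zero, so the zenith angle equals |φ − δ| = |+36.8° − (+49.100°)| = 12.300°.
Elevation = 90° − 12.300° = 77.7°.

77.7°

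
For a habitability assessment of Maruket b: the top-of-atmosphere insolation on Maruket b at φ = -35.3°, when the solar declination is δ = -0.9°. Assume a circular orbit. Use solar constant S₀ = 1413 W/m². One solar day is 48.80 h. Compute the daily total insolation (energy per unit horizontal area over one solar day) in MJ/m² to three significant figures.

65.6 MJ/m²

cos H₀ = −tan(-35.3°) tan(-0.900°) = -0.0111, H₀ = 1.5819 rad.
Bracket: H₀ sin φ sin δ + cos φ cos δ sin H₀ = 1.5819×-0.57786×-0.01571 + 0.81614×0.99988×0.99994 = 0.014361 + 0.815993 = 0.830354.
Q̄ = (S₀/π) × [bracket] = (1413/π) × 0.830354 = 373.47 W/m².
Daily total = Q̄ × 48.80 h × 3600 s/h = 373.47 × 48.80 × 3600 / 10⁶ = 65.61 MJ/m².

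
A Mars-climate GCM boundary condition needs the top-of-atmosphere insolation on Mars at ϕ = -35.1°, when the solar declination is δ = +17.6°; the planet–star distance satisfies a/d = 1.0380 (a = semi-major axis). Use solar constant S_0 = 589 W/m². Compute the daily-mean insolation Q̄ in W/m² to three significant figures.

cos h₀ = −tan(-35.1°) tan(+17.600°) = 0.2229, h₀ = 1.3460 rad.
Bracket: h₀ sin ϕ sin δ + cos ϕ cos δ sin h₀ = 1.3460×-0.57501×0.30237 + 0.81815×0.95319×0.97483 = -0.234023 + 0.760224 = 0.526201.
Inverse-square distance factor (a/d)² = 1.0380² = 1.077444.
Q̄ = (S_0/π) × 1.077444 × [bracket] = (589/π) × 1.077444 × 0.526201 = 106.3 W/m².

Q̄ ≈ 106 W/m²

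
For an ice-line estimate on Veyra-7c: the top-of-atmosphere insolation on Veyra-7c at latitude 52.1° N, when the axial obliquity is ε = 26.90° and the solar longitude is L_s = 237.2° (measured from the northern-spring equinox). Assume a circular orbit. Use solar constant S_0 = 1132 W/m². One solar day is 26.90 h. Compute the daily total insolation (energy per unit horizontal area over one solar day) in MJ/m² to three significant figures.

Solar declination: sin δ = sin ε · sin L_s = sin 26.90° × sin 237.2° = -0.38030, so δ = -22.352°.
cos h₀ = −tan(+52.1°) tan(-22.352°) = 0.5282, h₀ = 1.0143 rad.
Bracket: h₀ sin ϕ sin δ + cos ϕ cos δ sin h₀ = 1.0143×0.78908×-0.38030 + 0.61429×0.92486×0.84912 = -0.304378 + 0.482412 = 0.178034.
Q̄ = (S_0/π) × [bracket] = (1132/π) × 0.178034 = 64.150 W/m².
Daily total = Q̄ × 26.90 h × 3600 s/h = 64.150 × 26.90 × 3600 / 10⁶ = 6.212 MJ/m².

6.21 MJ/m²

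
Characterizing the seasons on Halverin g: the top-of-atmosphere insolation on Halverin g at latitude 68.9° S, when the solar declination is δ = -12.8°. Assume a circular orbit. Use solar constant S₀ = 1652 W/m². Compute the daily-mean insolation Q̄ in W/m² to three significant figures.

Q̄ ≈ 388 W/m²

cos H₀ = −tan(-68.9°) tan(-12.800°) = -0.5888, H₀ = 2.2004 rad.
Bracket: H₀ sin φ sin δ + cos φ cos δ sin H₀ = 2.2004×-0.93295×-0.22155 + 0.36000×0.97515×0.80829 = 0.454812 + 0.283753 = 0.738565.
Q̄ = (S₀/π) × [bracket] = (1652/π) × 0.738565 = 388.4 W/m².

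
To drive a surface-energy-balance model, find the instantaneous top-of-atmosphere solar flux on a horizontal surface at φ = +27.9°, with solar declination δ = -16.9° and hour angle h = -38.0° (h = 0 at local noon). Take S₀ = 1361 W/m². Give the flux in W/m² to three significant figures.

722 W/m²

cos θ_z = sin φ sin δ + cos φ cos δ cos h = -0.136028 + 0.666341 = 0.530313.
Flux = S₀ · cos θ_z = 1361 × 0.530313 = 721.8 W/m².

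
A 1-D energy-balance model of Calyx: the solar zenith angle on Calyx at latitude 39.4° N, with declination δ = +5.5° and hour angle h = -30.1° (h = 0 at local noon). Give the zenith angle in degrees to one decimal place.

θ_z = 43.4°

cos θ_z = sin φ sin δ + cos φ cos δ cos h = 0.060836 + 0.665454 = 0.726290.
θ_z = arccos(0.726290) = 43.4°.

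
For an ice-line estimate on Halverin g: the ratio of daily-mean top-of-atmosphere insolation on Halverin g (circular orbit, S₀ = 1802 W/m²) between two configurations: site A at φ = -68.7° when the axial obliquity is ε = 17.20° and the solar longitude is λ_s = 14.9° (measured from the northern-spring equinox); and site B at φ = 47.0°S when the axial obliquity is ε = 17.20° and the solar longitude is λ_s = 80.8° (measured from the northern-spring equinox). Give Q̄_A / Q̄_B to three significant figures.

— Configuration A (φ=-68.7°):
Solar declination: sin δ = sin ε · sin λ_s = sin 17.20° × sin 14.9° = 0.07604, so δ = +4.361°.
cos H₀ = −tan(-68.7°) tan(+4.361°) = 0.1956, H₀ = 1.3739 rad.
Bracket: H₀ sin φ sin δ + cos φ cos δ sin H₀ = 1.3739×-0.93169×0.07604 + 0.36325×0.99711×0.98069 = -0.097335 + 0.355206 = 0.257871.
Q̄ = (S₀/π) × [bracket] = (1802/π) × 0.257871 = 147.91 W/m².
— Configuration B (φ=-47.0°):
Solar declination: sin δ = sin ε · sin λ_s = sin 17.20° × sin 80.8° = 0.29190, so δ = +16.972°.
cos H₀ = −tan(-47.0°) tan(+16.972°) = 0.3273, H₀ = 1.2374 rad.
Bracket: H₀ sin φ sin δ + cos φ cos δ sin H₀ = 1.2374×-0.73135×0.29190 + 0.68200×0.95645×0.94493 = -0.264161 + 0.616377 = 0.352216.
Q̄ = (S₀/π) × [bracket] = (1802/π) × 0.352216 = 202.03 W/m².
Ratio Q̄_A / Q̄_B = 147.91 / 202.03 = 0.7321.

Q̄_A / Q̄_B ≈ 0.732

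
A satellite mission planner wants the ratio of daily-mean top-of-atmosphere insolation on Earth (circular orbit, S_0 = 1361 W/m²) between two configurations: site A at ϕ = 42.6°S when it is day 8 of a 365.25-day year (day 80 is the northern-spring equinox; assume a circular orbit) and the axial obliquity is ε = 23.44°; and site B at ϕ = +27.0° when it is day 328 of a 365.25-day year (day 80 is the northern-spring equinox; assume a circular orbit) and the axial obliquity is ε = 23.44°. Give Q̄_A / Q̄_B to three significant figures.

Q̄_A / Q̄_B ≈ 1.91

— Configuration A (ϕ=-42.6°):
Solar longitude: L_s = 360° × (8 − 80)/365.25 = -70.965°, i.e. -70.965° + 360° = 289.035°.
sin δ = sin 23.44° × sin 289.035° = -0.37604, so δ = -22.088°.
cos h₀ = −tan(-42.6°) tan(-22.088°) = -0.3732, h₀ = 1.9532 rad.
Bracket: h₀ sin ϕ sin δ + cos ϕ cos δ sin h₀ = 1.9532×-0.67688×-0.37604 + 0.73610×0.92660×0.92776 = 0.497156 + 0.632798 = 1.129954.
Q̄ = (S_0/π) × [bracket] = (1361/π) × 1.129954 = 489.52 W/m².
— Configuration B (ϕ=+27.0°):
Solar longitude: L_s = 360° × (328 − 80)/365.25 = 244.435°.
sin δ = sin 23.44° × sin 244.435° = -0.35884, so δ = -21.029°.
cos h₀ = −tan(+27.0°) tan(-21.029°) = 0.1959, h₀ = 1.3736 rad.
Bracket: h₀ sin ϕ sin δ + cos ϕ cos δ sin h₀ = 1.3736×0.45399×-0.35884 + 0.89101×0.93340×0.98063 = -0.223773 + 0.815559 = 0.591786.
Q̄ = (S_0/π) × [bracket] = (1361/π) × 0.591786 = 256.37 W/m².
Ratio Q̄_A / Q̄_B = 489.52 / 256.37 = 1.909.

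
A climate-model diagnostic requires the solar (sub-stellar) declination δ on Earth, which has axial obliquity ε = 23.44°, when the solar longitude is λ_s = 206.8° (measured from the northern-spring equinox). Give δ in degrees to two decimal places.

δ = -10.33°

sin δ = sin ε · sin λ_s = sin 23.44° × sin 206.8° = -0.179354.
δ = arcsin(-0.179354) = -10.33°.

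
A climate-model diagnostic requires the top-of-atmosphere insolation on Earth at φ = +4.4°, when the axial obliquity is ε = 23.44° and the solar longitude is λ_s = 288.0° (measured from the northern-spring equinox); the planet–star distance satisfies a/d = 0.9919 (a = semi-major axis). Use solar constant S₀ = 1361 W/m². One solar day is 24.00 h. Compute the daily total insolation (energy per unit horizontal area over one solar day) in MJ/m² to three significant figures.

32.3 MJ/m²

Solar declination: sin δ = sin ε · sin λ_s = sin 23.44° × sin 288.0° = -0.37832, so δ = -22.230°.
cos H₀ = −tan(+4.4°) tan(-22.230°) = 0.0314, H₀ = 1.5393 rad.
Bracket: H₀ sin φ sin δ + cos φ cos δ sin H₀ = 1.5393×0.07672×-0.37832 + 0.99705×0.92568×0.99951 = -0.044678 + 0.922497 = 0.877819.
Inverse-square distance factor (a/d)² = 0.9919² = 0.983866.
Q̄ = (S₀/π) × 0.983866 × [bracket] = (1361/π) × 0.983866 × 0.877819 = 374.15 W/m².
Daily total = Q̄ × 24.00 h × 3600 s/h = 374.15 × 24.00 × 3600 / 10⁶ = 32.33 MJ/m².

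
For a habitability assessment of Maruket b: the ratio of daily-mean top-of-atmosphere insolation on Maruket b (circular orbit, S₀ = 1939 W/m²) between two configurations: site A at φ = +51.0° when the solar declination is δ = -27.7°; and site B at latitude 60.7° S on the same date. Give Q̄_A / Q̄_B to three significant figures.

Q̄_A / Q̄_B ≈ 0.0872

— Configuration A (φ=+51.0°):
cos H₀ = −tan(+51.0°) tan(-27.700°) = 0.6483, H₀ = 0.8654 rad.
Bracket: H₀ sin φ sin δ + cos φ cos δ sin H₀ = 0.8654×0.77715×-0.46484 + 0.62932×0.88539×0.76135 = -0.312626 + 0.424219 = 0.111593.
Q̄ = (S₀/π) × [bracket] = (1939/π) × 0.111593 = 68.876 W/m².
— Configuration B (φ=-60.7°):
cos H₀ = −tan(-60.7°) tan(-27.700°) = -0.9356, H₀ = 2.7806 rad.
Bracket: H₀ sin φ sin δ + cos φ cos δ sin H₀ = 2.7806×-0.87207×-0.46484 + 0.48938×0.88539×0.35317 = 1.127180 + 0.153026 = 1.280206.
Q̄ = (S₀/π) × [bracket] = (1939/π) × 1.280206 = 790.15 W/m².
Ratio Q̄_A / Q̄_B = 68.876 / 790.15 = 0.08717.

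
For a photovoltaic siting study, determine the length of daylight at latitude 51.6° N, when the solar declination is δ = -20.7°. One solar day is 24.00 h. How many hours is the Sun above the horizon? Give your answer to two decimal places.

cos h₀ = −tan ϕ · tan δ = −tan(+51.6°) × tan(-20.700°) = 0.4768, so h₀ = 1.0738 rad = 61.53°.
Daylight = 2h₀/(2π) × 24.00 h = (1.0738/π) × 24.00 = 8.20 h.

8.20 h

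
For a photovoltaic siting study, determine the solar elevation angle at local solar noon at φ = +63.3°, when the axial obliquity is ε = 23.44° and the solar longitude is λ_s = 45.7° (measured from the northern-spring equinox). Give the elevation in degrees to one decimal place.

43.2°

Solar declination: sin δ = sin ε · sin λ_s = sin 23.44° × sin 45.7° = 0.28469, so δ = +16.541°.
At local noon the hour angle is zero, so the zenith angle equals |φ − δ| = |+63.3° − (+16.541°)| = 46.759°.
Elevation = 90° − 46.759° = 43.2°.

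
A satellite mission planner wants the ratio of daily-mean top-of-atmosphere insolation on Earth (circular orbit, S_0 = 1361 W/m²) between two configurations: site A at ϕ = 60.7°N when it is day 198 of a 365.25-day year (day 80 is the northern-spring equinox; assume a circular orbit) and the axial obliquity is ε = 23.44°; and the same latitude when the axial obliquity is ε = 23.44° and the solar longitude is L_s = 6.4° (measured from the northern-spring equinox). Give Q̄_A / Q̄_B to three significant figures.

Q̄_A / Q̄_B ≈ 1.92

— Configuration A (ϕ=+60.7°):
Solar longitude: L_s = 360° × (198 − 80)/365.25 = 116.304°.
sin δ = sin 23.44° × sin 116.304° = 0.35660, so δ = +20.892°.
cos h₀ = −tan(+60.7°) tan(+20.892°) = -0.6802, h₀ = 2.3188 rad.
Bracket: h₀ sin ϕ sin δ + cos ϕ cos δ sin h₀ = 2.3188×0.87207×0.35660 + 0.48938×0.93426×0.73305 = 0.721101 + 0.335156 = 1.056257.
Q̄ = (S_0/π) × [bracket] = (1361/π) × 1.056257 = 457.59 W/m².
— Configuration B (ϕ=+60.7°):
Solar declination: sin δ = sin ε · sin L_s = sin 23.44° × sin 6.4° = 0.04434, so δ = +2.541°.
cos h₀ = −tan(+60.7°) tan(+2.541°) = -0.0791, h₀ = 1.6500 rad.
Bracket: h₀ sin ϕ sin δ + cos ϕ cos δ sin h₀ = 1.6500×0.87207×0.04434 + 0.48938×0.99902×0.99687 = 0.063802 + 0.487370 = 0.551172.
Q̄ = (S_0/π) × [bracket] = (1361/π) × 0.551172 = 238.78 W/m².
Ratio Q̄_A / Q̄_B = 457.59 / 238.78 = 1.916.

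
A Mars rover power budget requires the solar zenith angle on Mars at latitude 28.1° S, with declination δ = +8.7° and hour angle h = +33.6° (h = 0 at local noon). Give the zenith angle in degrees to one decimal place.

θ_z = 49.1°

cos θ_z = sin ϕ sin δ + cos ϕ cos δ cos h = -0.071246 + 0.726288 = 0.655042.
θ_z = arccos(0.655042) = 49.1°.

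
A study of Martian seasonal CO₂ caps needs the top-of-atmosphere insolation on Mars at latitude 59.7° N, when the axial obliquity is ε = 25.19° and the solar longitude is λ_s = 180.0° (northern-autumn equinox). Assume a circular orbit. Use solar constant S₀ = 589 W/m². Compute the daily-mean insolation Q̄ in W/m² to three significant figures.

Solar declination: sin δ = sin ε · sin λ_s = sin 25.19° × sin 180.0° = 0.00000, so δ = +0.000°.
cos H₀ = −tan(+59.7°) tan(+0.000°) = -0.0000, H₀ = 1.5708 rad.
Bracket: H₀ sin φ sin δ + cos φ cos δ sin H₀ = 1.5708×0.86340×0.00000 + 0.50453×1.00000×1.00000 = 0.000000 + 0.504530 = 0.504530.
Q̄ = (S₀/π) × [bracket] = (589/π) × 0.504530 = 94.59 W/m².

Q̄ ≈ 94.6 W/m²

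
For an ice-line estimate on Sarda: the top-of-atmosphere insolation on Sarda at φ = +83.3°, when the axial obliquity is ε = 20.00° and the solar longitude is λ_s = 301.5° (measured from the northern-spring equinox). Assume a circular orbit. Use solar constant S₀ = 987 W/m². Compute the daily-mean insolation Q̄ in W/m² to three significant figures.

Solar declination: sin δ = sin ε · sin λ_s = sin 20.00° × sin 301.5° = -0.29162, so δ = -16.955°.
cos H₀ = −tan(+83.3°) tan(-16.955°) = 2.5952 ≥ 1 ⇒ polar night, H₀ = 0 and Q̄ = 0.

Q̄ ≈ 0.00 W/m²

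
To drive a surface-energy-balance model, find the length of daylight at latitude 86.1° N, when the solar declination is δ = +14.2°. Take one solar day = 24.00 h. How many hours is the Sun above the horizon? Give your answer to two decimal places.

Sunrise equation: cos h₀ = −tan ϕ · tan δ = -3.7117 ≤ −1, so the Sun never sets (polar day) and h₀ = π.
Daylight = 2h₀/(2π) × 24.00 h = (3.1416/π) × 24.00 = 24.00 h.

24.00 h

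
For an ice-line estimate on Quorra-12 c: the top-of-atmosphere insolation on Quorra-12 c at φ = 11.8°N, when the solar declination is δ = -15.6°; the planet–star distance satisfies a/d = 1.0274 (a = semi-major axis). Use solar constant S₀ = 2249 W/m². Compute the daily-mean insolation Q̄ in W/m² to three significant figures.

cos H₀ = −tan(+11.8°) tan(-15.600°) = 0.0583, H₀ = 1.5124 rad.
Bracket: H₀ sin φ sin δ + cos φ cos δ sin H₀ = 1.5124×0.20450×-0.26892 + 0.97887×0.96316×0.99830 = -0.083173 + 0.941206 = 0.858033.
Inverse-square distance factor (a/d)² = 1.0274² = 1.055551.
Q̄ = (S₀/π) × 1.055551 × [bracket] = (2249/π) × 1.055551 × 0.858033 = 648.4 W/m².

Q̄ ≈ 648 W/m²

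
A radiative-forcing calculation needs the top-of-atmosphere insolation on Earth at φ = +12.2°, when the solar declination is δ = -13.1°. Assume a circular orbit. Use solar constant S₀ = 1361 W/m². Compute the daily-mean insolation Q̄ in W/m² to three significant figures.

cos H₀ = −tan(+12.2°) tan(-13.100°) = 0.0503, H₀ = 1.5205 rad.
Bracket: H₀ sin φ sin δ + cos φ cos δ sin H₀ = 1.5205×0.21132×-0.22665 + 0.97742×0.97398×0.99873 = -0.072825 + 0.950779 = 0.877954.
Q̄ = (S₀/π) × [bracket] = (1361/π) × 0.877954 = 380.3 W/m².

Q̄ ≈ 380 W/m²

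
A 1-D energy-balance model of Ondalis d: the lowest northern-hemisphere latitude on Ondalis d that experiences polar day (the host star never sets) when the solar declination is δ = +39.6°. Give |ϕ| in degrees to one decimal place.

Polar day requires cos h₀ = −tan ϕ tan δ ≤ −1, i.e. tan ϕ tan δ ≥ 1.
The boundary is |tan ϕ| · |tan δ| = 1, so |ϕ| = 90° − |δ| = 90° − 39.6° = 50.4° in the northern hemisphere.

|ϕ| = 50.4°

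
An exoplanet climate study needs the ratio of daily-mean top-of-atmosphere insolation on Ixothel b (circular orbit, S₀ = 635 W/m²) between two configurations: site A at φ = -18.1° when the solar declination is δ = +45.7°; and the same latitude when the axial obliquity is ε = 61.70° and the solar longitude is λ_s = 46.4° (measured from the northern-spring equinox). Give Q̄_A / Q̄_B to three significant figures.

— Configuration A (φ=-18.1°):
cos H₀ = −tan(-18.1°) tan(+45.700°) = 0.3349, H₀ = 1.2293 rad.
Bracket: H₀ sin φ sin δ + cos φ cos δ sin H₀ = 1.2293×-0.31068×0.71569 + 0.95052×0.69842×0.94224 = -0.273336 + 0.625517 = 0.352181.
Q̄ = (S₀/π) × [bracket] = (635/π) × 0.352181 = 71.185 W/m².
— Configuration B (φ=-18.1°):
Solar declination: sin δ = sin ε · sin λ_s = sin 61.70° × sin 46.4° = 0.63762, so δ = +39.614°.
cos H₀ = −tan(-18.1°) tan(+39.614°) = 0.2705, H₀ = 1.2969 rad.
Bracket: H₀ sin φ sin δ + cos φ cos δ sin H₀ = 1.2969×-0.31068×0.63762 + 0.95052×0.77035×0.96271 = -0.256910 + 0.704928 = 0.448018.
Q̄ = (S₀/π) × [bracket] = (635/π) × 0.448018 = 90.556 W/m².
Ratio Q̄_A / Q̄_B = 71.185 / 90.556 = 0.7861.

Q̄_A / Q̄_B ≈ 0.786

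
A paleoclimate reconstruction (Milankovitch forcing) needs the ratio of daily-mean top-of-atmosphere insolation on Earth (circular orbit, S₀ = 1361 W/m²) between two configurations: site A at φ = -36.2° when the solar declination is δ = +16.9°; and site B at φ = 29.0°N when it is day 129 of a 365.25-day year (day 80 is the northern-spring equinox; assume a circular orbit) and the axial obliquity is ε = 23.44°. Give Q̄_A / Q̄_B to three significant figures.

Q̄_A / Q̄_B ≈ 0.486

— Configuration A (φ=-36.2°):
cos H₀ = −tan(-36.2°) tan(+16.900°) = 0.2224, H₀ = 1.3466 rad.
Bracket: H₀ sin φ sin δ + cos φ cos δ sin H₀ = 1.3466×-0.59061×0.29070 + 0.80696×0.95681×0.97496 = -0.231198 + 0.752774 = 0.521576.
Q̄ = (S₀/π) × [bracket] = (1361/π) × 0.521576 = 225.96 W/m².
— Configuration B (φ=+29.0°):
Solar longitude: λ_s = 360° × (129 − 80)/365.25 = 48.296°.
sin δ = sin 23.44° × sin 48.296° = 0.29698, so δ = +17.277°.
cos H₀ = −tan(+29.0°) tan(+17.277°) = -0.1724, H₀ = 1.7441 rad.
Bracket: H₀ sin φ sin δ + cos φ cos δ sin H₀ = 1.7441×0.48481×0.29698 + 0.87462×0.95488×0.98503 = 0.251114 + 0.822655 = 1.073769.
Q̄ = (S₀/π) × [bracket] = (1361/π) × 1.073769 = 465.18 W/m².
Ratio Q̄_A / Q̄_B = 225.96 / 465.18 = 0.4857.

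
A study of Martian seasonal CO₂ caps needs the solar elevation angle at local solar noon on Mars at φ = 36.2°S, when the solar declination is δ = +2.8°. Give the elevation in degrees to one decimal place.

51.0°

At local noon the hour angle is zero, so the zenith angle equals |φ − δ| = |-36.2° − (+2.800°)| = 39.000°.
Elevation = 90° − 39.000° = 51.0°.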